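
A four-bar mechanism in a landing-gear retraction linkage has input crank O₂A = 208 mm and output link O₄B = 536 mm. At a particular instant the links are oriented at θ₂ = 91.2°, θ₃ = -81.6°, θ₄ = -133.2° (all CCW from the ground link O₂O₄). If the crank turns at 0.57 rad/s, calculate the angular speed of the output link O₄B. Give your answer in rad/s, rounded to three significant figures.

ω₂ = 0.57 rad/s
Differentiating the loop-closure r₂e^{iθ₂}+r₃e^{iθ₃}=r₁+r₄e^{iθ₄} gives r₂ω₂e^{iθ₂}+r₃ω₃e^{iθ₃}=r₄ω₄e^{iθ₄}.
Eliminating the other unknown: ω₄ = r₂ω₂ sin(θ₂−θ₃) / [r₄ sin(θ₄−θ₃)].
Numerator sine = +0.12533; denominator sine = -0.78369.
Result = 0.208·0.57·(+0.12533) / (0.536·(-0.78369)) = -0.035375 rad/s; magnitude 0.035375 rad/s.

0.0354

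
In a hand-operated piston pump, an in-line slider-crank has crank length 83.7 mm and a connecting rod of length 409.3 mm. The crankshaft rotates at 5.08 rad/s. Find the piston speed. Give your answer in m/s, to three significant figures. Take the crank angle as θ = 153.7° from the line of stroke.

ω = 5.08 rad/s
For an in-line slider-crank, x = r cosθ + √(L² − r² sin²θ), so v = −rω sinθ·[1 + r cosθ/√(L² − r² sin²θ)].
With r = 0.0837 m, L = 0.4093 m, θ = 153.7°: √(L² − r² sin²θ) = 0.40762 m.
v = −0.0837·5.08·0.44307·[1 + 0.0837·-0.89649/0.40762] = -0.15371 m/s.
|v| = 0.15371 m/s.

0.154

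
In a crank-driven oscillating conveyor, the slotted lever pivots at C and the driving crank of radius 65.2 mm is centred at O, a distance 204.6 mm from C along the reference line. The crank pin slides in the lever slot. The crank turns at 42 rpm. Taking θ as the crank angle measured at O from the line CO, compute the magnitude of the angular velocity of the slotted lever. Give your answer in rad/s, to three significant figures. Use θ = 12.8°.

1.05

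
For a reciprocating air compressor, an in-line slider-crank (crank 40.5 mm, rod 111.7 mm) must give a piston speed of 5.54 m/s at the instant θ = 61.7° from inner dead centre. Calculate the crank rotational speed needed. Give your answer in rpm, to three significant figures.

1260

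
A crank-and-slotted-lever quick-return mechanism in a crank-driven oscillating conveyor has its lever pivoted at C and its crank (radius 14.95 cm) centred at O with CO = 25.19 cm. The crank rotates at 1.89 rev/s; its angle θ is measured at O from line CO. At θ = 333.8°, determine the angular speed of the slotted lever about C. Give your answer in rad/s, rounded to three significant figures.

ω = 11.88 rad/s (from 1.89 rev/s).
Crank pin A relative to C: A = (d + r cosθ, r sinθ); lever angle φ = atan2(r sinθ, d + r cosθ).
Differentiating tanφ: φ̇ = rω(d cosθ + r)/(d² + r² + 2dr cosθ).
d² + r² + 2dr cosθ = |CA|² = 0.153384 m²;  d cosθ + r = +0.37552 m.
|ω_lever| = |0.1495·11.88·+0.37552| / 0.153384 = 4.3465 rad/s.

4.35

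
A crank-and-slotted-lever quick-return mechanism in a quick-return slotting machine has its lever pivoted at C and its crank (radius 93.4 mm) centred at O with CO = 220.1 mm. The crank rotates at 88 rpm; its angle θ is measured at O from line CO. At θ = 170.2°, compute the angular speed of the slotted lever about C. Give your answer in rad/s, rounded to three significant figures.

6.38

ω = 9.215 rad/s (from 88 rpm).
Crank pin A relative to C: A = (d + r cosθ, r sinθ); lever angle φ = atan2(r sinθ, d + r cosθ).
Differentiating tanφ: φ̇ = rω(d cosθ + r)/(d² + r² + 2dr cosθ).
d² + r² + 2dr cosθ = |CA|² = 0.0166528 m²;  d cosθ + r = -0.12349 m.
|ω_lever| = |0.0934·9.215·-0.12349| / 0.0166528 = 6.3826 rad/s.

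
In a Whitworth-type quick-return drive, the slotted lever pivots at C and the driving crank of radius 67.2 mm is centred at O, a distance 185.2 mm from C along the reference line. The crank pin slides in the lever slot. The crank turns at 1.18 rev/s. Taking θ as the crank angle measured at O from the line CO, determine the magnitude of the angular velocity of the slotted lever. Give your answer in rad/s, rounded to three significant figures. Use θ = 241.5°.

ω = 7.414 rad/s (from 1.18 rev/s).
Crank pin A relative to C: A = (d + r cosθ, r sinθ); lever angle φ = atan2(r sinθ, d + r cosθ).
Differentiating tanφ: φ̇ = rω(d cosθ + r)/(d² + r² + 2dr cosθ).
d² + r² + 2dr cosθ = |CA|² = 0.026938 m²;  d cosθ + r = -0.02117 m.
|ω_lever| = |0.0672·7.414·-0.02117| / 0.026938 = 0.39155 rad/s.

0.392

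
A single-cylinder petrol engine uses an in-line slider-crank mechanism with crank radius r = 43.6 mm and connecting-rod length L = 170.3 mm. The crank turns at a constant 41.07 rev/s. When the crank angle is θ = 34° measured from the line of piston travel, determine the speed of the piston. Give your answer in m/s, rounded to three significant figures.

7.64

ω = 2π·41.1 = 258.1 rad/s
For an in-line slider-crank, x = r cosθ + √(L² − r² sin²θ), so v = −rω sinθ·[1 + r cosθ/√(L² − r² sin²θ)].
With r = 0.0436 m, L = 0.1703 m, θ = 34°: √(L² − r² sin²θ) = 0.16855 m.
v = −0.0436·258.1·0.55919·[1 + 0.0436·0.82904/0.16855] = -7.6407 m/s.
|v| = 7.6407 m/s.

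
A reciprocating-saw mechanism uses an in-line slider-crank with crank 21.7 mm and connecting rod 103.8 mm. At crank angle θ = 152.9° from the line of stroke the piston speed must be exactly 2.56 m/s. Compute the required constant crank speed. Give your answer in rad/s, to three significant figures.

319

For an in-line slider-crank, |v_piston| = rω|sinθ|·[1 + r cosθ/√(L² − r² sin²θ)].
With r = 0.0217 m, L = 0.1038 m, θ = 152.9°: the bracketed kinematic factor |dx/dθ| = 0.0080372 m.
ω = v/|dx/dθ| = 2.56/0.0080372 = 318.52 rad/s.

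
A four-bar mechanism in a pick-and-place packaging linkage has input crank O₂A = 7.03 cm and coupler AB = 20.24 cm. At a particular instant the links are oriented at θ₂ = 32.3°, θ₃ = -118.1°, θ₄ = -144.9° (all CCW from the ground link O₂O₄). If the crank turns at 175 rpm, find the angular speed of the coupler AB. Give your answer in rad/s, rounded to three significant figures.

0.690

ω₂ = 18.33 rad/s (from 175 rpm).
Differentiating the loop-closure r₂e^{iθ₂}+r₃e^{iθ₃}=r₁+r₄e^{iθ₄} gives r₂ω₂e^{iθ₂}+r₃ω₃e^{iθ₃}=r₄ω₄e^{iθ₄}.
Eliminating the other unknown: ω₃ = r₂ω₂ sin(θ₄−θ₂) / [r₃ sin(θ₃−θ₄)].
Numerator sine = -0.04885; denominator sine = +0.45088.
Result = 0.0703·18.33·(-0.04885) / (0.2024·(+0.45088)) = -0.68963 rad/s; magnitude 0.68963 rad/s.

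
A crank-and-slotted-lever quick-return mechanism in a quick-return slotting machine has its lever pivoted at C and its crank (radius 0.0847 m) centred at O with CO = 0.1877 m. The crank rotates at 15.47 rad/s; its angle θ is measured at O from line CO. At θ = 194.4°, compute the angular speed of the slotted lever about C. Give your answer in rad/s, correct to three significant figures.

11.0

ω = 15.47 rad/s
Crank pin A relative to C: A = (d + r cosθ, r sinθ); lever angle φ = atan2(r sinθ, d + r cosθ).
Differentiating tanφ: φ̇ = rω(d cosθ + r)/(d² + r² + 2dr cosθ).
d² + r² + 2dr cosθ = |CA|² = 0.0116079 m²;  d cosθ + r = -0.097103 m.
|ω_lever| = |0.0847·15.47·-0.097103| / 0.0116079 = 10.961 rad/s.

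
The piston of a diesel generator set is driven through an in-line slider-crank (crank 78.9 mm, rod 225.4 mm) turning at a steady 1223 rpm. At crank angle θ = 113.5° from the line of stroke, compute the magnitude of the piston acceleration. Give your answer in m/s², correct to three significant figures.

834

ω = 2π·1223/60 = 128.1 rad/s
x(θ) = r cosθ + √(L² − r² sin²θ); with ω constant, a = ω²·d²x/dθ².
d²x/dθ² = −r cosθ − r²(cos2θ)/√u − r⁴ sin²2θ/(4u^{3/2}),  u = L² − r² sin²θ = 0.0455698 m².
Substituting r = 0.0789 m, L = 0.2254 m, θ = 113.5°: d²x/dθ² = +0.050817 m.
a = ω²·d²x/dθ² = (128.1)²·(+0.050817) = +833.53 m/s²;  |a| = 833.53 m/s².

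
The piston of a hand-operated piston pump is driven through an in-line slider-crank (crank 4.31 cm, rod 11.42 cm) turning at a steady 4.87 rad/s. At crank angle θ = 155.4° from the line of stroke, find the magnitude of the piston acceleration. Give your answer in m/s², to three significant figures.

ω = 4.87 rad/s
x(θ) = r cosθ + √(L² − r² sin²θ); with ω constant, a = ω²·d²x/dθ².
d²x/dθ² = −r cosθ − r²(cos2θ)/√u − r⁴ sin²2θ/(4u^{3/2}),  u = L² − r² sin²θ = 0.0127197 m².
Substituting r = 0.0431 m, L = 0.1142 m, θ = 155.4°: d²x/dθ² = +0.028081 m.
a = ω²·d²x/dθ² = (4.87)²·(+0.028081) = +0.666 m/s²;  |a| = 0.666 m/s².

0.666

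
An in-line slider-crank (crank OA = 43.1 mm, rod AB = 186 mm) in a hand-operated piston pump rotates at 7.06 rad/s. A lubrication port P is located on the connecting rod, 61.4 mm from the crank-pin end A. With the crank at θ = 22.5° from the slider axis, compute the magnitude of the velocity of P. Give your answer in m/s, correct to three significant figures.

ω = 7.06 rad/s.  Crank-pin speed |V_A| = rω = 0.30429 m/s, perpendicular to OA.
Rod angle: sinφ = −(r/L) sinθ ⇒ φ = -5.087°; ω_rod = −rω cosθ/√(L²−r²sin²θ) = -1.5174 rad/s.
V_P = V_A + ω_rod × AP, with AP = 0.0614 m along the rod.
Components: V_Px = −rω sinθ − a·ω_rod·sinφ = -0.12471 m/s;  V_Py = rω cosθ + a·ω_rod·cosφ = +0.18832 m/s.
|V_P| = √(V_Px² + V_Py²) = 0.22587 m/s.

0.226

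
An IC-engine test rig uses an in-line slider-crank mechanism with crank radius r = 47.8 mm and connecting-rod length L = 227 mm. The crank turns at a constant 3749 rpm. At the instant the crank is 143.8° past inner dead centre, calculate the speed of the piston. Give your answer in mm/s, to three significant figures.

9190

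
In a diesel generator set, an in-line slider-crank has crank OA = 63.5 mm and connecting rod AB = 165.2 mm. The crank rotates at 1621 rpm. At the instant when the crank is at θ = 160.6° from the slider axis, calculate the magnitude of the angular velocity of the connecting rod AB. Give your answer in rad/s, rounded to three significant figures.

ω = 169.8 rad/s (converted from 1621 rpm).
The rod makes angle φ with the slider axis where L sinφ = r sinθ; differentiating, L cosφ·φ̇ = r ω cosθ.
L cosφ = √(L² − r² sin²θ) = 0.16385 m.
|ω_rod| = r ω |cosθ| / √(L² − r² sin²θ) = 0.0635·169.8·0.94322/0.16385 = 62.052 rad/s.

62.1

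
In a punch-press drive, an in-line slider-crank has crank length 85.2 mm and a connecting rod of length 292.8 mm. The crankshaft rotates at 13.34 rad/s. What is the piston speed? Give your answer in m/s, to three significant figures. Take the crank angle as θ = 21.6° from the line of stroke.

0.532

ω = 13.34 rad/s
For an in-line slider-crank, x = r cosθ + √(L² − r² sin²θ), so v = −rω sinθ·[1 + r cosθ/√(L² − r² sin²θ)].
With r = 0.0852 m, L = 0.2928 m, θ = 21.6°: √(L² − r² sin²θ) = 0.29112 m.
v = −0.0852·13.34·0.36812·[1 + 0.0852·0.92978/0.29112] = -0.53225 m/s.
|v| = 0.53225 m/s.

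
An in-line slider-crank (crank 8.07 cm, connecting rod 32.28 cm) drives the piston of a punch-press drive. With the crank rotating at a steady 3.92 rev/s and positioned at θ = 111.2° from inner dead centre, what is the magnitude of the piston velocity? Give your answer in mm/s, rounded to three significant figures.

ω = 2π·3.92 = 24.63 rad/s
For an in-line slider-crank, x = r cosθ + √(L² − r² sin²θ), so v = −rω sinθ·[1 + r cosθ/√(L² − r² sin²θ)].
With r = 0.0807 m, L = 0.3228 m, θ = 111.2°: √(L² − r² sin²θ) = 0.31391 m.
v = −0.0807·24.63·0.93232·[1 + 0.0807·-0.36162/0.31391] = -1.6809 m/s.
|v| = 1.6809 m/s = 1680.9 mm/s.

1680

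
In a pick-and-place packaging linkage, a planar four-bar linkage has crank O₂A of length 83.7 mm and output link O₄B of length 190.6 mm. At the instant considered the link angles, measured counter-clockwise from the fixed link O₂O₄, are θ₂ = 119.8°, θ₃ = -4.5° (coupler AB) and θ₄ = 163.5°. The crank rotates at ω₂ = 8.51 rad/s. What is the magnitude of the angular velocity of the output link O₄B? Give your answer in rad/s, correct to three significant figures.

ω₂ = 8.51 rad/s
Differentiating the loop-closure r₂e^{iθ₂}+r₃e^{iθ₃}=r₁+r₄e^{iθ₄} gives r₂ω₂e^{iθ₂}+r₃ω₃e^{iθ₃}=r₄ω₄e^{iθ₄}.
Eliminating the other unknown: ω₄ = r₂ω₂ sin(θ₂−θ₃) / [r₄ sin(θ₄−θ₃)].
Numerator sine = +0.82610; denominator sine = +0.20791.
Result = 0.0837·8.51·(+0.82610) / (0.1906·(+0.20791)) = +14.849 rad/s; magnitude 14.849 rad/s.

14.8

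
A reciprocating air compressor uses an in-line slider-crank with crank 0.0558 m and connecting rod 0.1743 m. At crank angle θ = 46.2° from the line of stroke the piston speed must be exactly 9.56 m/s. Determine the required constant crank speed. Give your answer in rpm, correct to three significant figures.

1850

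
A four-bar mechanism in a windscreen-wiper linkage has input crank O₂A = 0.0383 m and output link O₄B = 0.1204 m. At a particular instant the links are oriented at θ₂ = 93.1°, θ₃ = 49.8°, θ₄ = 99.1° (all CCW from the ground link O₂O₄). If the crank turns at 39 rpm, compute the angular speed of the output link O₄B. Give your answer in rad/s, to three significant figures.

1.18

ω₂ = 4.084 rad/s (from 39 rpm).
Differentiating the loop-closure r₂e^{iθ₂}+r₃e^{iθ₃}=r₁+r₄e^{iθ₄} gives r₂ω₂e^{iθ₂}+r₃ω₃e^{iθ₃}=r₄ω₄e^{iθ₄}.
Eliminating the other unknown: ω₄ = r₂ω₂ sin(θ₂−θ₃) / [r₄ sin(θ₄−θ₃)].
Numerator sine = +0.68582; denominator sine = +0.75813.
Result = 0.0383·4.084·(+0.68582) / (0.1204·(+0.75813)) = +1.1752 rad/s; magnitude 1.1752 rad/s.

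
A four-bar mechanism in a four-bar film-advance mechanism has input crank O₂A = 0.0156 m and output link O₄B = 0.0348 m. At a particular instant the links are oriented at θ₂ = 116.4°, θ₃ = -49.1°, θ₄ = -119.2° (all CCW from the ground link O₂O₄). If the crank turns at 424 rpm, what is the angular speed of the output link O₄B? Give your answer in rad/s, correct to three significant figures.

5.30

ω₂ = 44.4 rad/s (from 424 rpm).
Differentiating the loop-closure r₂e^{iθ₂}+r₃e^{iθ₃}=r₁+r₄e^{iθ₄} gives r₂ω₂e^{iθ₂}+r₃ω₃e^{iθ₃}=r₄ω₄e^{iθ₄}.
Eliminating the other unknown: ω₄ = r₂ω₂ sin(θ₂−θ₃) / [r₄ sin(θ₄−θ₃)].
Numerator sine = +0.25038; denominator sine = -0.94029.
Result = 0.0156·44.4·(+0.25038) / (0.0348·(-0.94029)) = -5.3 rad/s; magnitude 5.3 rad/s.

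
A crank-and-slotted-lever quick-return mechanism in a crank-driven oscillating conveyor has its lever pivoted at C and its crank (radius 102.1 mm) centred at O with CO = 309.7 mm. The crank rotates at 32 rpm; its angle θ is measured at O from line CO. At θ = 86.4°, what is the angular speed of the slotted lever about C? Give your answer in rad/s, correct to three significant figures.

ω = 3.351 rad/s (from 32 rpm).
Crank pin A relative to C: A = (d + r cosθ, r sinθ); lever angle φ = atan2(r sinθ, d + r cosθ).
Differentiating tanφ: φ̇ = rω(d cosθ + r)/(d² + r² + 2dr cosθ).
d² + r² + 2dr cosθ = |CA|² = 0.110309 m²;  d cosθ + r = +0.12155 m.
|ω_lever| = |0.1021·3.351·+0.12155| / 0.110309 = 0.37699 rad/s.

0.377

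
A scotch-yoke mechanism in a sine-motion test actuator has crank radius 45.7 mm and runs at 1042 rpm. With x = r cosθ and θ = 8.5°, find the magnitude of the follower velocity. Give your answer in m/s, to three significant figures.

0.737

ω = 109.1 rad/s (from 1042 rpm).
x = r cosθ ⇒ ẋ = −rω sinθ.
|v| = rω|sinθ| = 0.0457·109.1·|sin 8.5°| = 0.73708 m/s.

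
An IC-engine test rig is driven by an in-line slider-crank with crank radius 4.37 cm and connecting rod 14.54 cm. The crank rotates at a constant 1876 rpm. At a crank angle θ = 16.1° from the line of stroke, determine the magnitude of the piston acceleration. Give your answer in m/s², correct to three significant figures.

2050

ω = 2π·1876/60 = 196.5 rad/s
x(θ) = r cosθ + √(L² − r² sin²θ); with ω constant, a = ω²·d²x/dθ².
d²x/dθ² = −r cosθ − r²(cos2θ)/√u − r⁴ sin²2θ/(4u^{3/2}),  u = L² − r² sin²θ = 0.0209943 m².
Substituting r = 0.0437 m, L = 0.1454 m, θ = 16.1°: d²x/dθ² = -0.053224 m.
a = ω²·d²x/dθ² = (196.5)²·(-0.053224) = -2054.1 m/s²;  |a| = 2054.1 m/s².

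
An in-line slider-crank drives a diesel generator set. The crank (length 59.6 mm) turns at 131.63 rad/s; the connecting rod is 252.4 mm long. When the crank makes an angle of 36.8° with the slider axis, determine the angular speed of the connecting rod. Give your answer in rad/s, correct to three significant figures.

25.1

ω = 131.6 rad/s
The rod makes angle φ with the slider axis where L sinφ = r sinθ; differentiating, L cosφ·φ̇ = r ω cosθ.
L cosφ = √(L² − r² sin²θ) = 0.24986 m.
|ω_rod| = r ω |cosθ| / √(L² − r² sin²θ) = 0.0596·131.6·0.80073/0.24986 = 25.141 rad/s.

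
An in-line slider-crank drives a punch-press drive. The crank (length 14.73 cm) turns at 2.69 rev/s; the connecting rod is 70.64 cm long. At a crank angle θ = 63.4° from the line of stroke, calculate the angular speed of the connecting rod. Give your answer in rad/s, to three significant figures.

ω = 16.9 rad/s (converted from 2.69 rev/s).
The rod makes angle φ with the slider axis where L sinφ = r sinθ; differentiating, L cosφ·φ̇ = r ω cosθ.
L cosφ = √(L² − r² sin²θ) = 0.69401 m.
|ω_rod| = r ω |cosθ| / √(L² − r² sin²θ) = 0.1473·16.9·0.44776/0.69401 = 1.6062 rad/s.

1.61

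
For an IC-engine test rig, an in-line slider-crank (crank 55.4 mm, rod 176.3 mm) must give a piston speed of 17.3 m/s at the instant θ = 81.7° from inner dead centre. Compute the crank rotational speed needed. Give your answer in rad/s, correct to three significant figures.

301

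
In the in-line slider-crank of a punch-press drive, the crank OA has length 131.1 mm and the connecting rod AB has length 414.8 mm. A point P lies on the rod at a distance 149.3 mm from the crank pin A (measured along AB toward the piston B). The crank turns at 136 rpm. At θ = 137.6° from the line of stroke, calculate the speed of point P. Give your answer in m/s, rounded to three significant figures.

1.45

ω = 14.24 rad/s.  Crank-pin speed |V_A| = rω = 1.8671 m/s, perpendicular to OA.
Rod angle: sinφ = −(r/L) sinθ ⇒ φ = -12.305°; ω_rod = −rω cosθ/√(L²−r²sin²θ) = +3.4021 rad/s.
V_P = V_A + ω_rod × AP, with AP = 0.1493 m along the rod.
Components: V_Px = −rω sinθ − a·ω_rod·sinφ = -1.1507 m/s;  V_Py = rω cosθ + a·ω_rod·cosφ = -0.88251 m/s.
|V_P| = √(V_Px² + V_Py²) = 1.4502 m/s.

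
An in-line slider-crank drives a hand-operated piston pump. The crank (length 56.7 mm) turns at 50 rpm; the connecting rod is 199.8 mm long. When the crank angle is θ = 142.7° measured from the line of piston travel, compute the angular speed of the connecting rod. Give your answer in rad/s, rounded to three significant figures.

ω = 5.236 rad/s (converted from 50 rpm).
The rod makes angle φ with the slider axis where L sinφ = r sinθ; differentiating, L cosφ·φ̇ = r ω cosθ.
L cosφ = √(L² − r² sin²θ) = 0.19682 m.
|ω_rod| = r ω |cosθ| / √(L² − r² sin²θ) = 0.0567·5.236·0.79547/0.19682 = 1.1999 rad/s.

1.20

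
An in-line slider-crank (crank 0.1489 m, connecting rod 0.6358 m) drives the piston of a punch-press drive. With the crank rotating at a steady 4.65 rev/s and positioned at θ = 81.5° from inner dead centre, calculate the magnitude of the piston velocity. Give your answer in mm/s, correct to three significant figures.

4460

ω = 2π·4.65 = 29.22 rad/s
For an in-line slider-crank, x = r cosθ + √(L² − r² sin²θ), so v = −rω sinθ·[1 + r cosθ/√(L² − r² sin²θ)].
With r = 0.1489 m, L = 0.6358 m, θ = 81.5°: √(L² − r² sin²θ) = 0.61851 m.
v = −0.1489·29.22·0.98902·[1 + 0.1489·0.14781/0.61851] = -4.4557 m/s.
|v| = 4.4557 m/s = 4455.7 mm/s.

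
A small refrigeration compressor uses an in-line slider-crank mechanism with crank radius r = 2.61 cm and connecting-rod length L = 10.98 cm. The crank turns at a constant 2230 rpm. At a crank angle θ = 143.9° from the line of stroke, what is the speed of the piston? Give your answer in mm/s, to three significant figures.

2890

ω = 2π·2230/60 = 233.5 rad/s
For an in-line slider-crank, x = r cosθ + √(L² − r² sin²θ), so v = −rω sinθ·[1 + r cosθ/√(L² − r² sin²θ)].
With r = 0.0261 m, L = 0.1098 m, θ = 143.9°: √(L² − r² sin²θ) = 0.10872 m.
v = −0.0261·233.5·0.58920·[1 + 0.0261·-0.80799/0.10872] = -2.8946 m/s.
|v| = 2.8946 m/s = 2894.6 mm/s.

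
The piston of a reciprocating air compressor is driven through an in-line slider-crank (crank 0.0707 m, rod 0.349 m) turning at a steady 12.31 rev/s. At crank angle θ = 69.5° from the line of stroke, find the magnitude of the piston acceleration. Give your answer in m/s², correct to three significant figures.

ω = 2π·12.3 = 77.35 rad/s
x(θ) = r cosθ + √(L² − r² sin²θ); with ω constant, a = ω²·d²x/dθ².
d²x/dθ² = −r cosθ − r²(cos2θ)/√u − r⁴ sin²2θ/(4u^{3/2}),  u = L² − r² sin²θ = 0.117416 m².
Substituting r = 0.0707 m, L = 0.349 m, θ = 69.5°: d²x/dθ² = -0.013817 m.
a = ω²·d²x/dθ² = (77.35)²·(-0.013817) = -82.661 m/s²;  |a| = 82.661 m/s².

82.7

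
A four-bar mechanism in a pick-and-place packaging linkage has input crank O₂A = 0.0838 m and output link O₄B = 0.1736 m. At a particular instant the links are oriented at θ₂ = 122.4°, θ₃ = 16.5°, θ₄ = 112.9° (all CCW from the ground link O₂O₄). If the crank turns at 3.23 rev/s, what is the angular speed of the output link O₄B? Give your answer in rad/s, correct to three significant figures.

ω₂ = 20.29 rad/s (from 3.23 rev/s).
Differentiating the loop-closure r₂e^{iθ₂}+r₃e^{iθ₃}=r₁+r₄e^{iθ₄} gives r₂ω₂e^{iθ₂}+r₃ω₃e^{iθ₃}=r₄ω₄e^{iθ₄}.
Eliminating the other unknown: ω₄ = r₂ω₂ sin(θ₂−θ₃) / [r₄ sin(θ₄−θ₃)].
Numerator sine = +0.96174; denominator sine = +0.99377.
Result = 0.0838·20.29·(+0.96174) / (0.1736·(+0.99377)) = +9.4809 rad/s; magnitude 9.4809 rad/s.

9.48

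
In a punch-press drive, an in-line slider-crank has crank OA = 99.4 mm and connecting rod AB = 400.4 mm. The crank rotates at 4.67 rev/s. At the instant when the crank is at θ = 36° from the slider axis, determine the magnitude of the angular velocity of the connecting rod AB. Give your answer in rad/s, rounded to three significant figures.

ω = 29.34 rad/s (converted from 4.67 rev/s).
The rod makes angle φ with the slider axis where L sinφ = r sinθ; differentiating, L cosφ·φ̇ = r ω cosθ.
L cosφ = √(L² − r² sin²θ) = 0.39611 m.
|ω_rod| = r ω |cosθ| / √(L² − r² sin²θ) = 0.0994·29.34·0.80902/0.39611 = 5.9569 rad/s.

5.96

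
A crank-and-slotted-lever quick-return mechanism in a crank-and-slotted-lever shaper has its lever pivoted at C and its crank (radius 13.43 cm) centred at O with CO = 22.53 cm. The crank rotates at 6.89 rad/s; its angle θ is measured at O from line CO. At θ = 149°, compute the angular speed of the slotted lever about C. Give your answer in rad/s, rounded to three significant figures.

3.22

ω = 6.89 rad/s
Crank pin A relative to C: A = (d + r cosθ, r sinθ); lever angle φ = atan2(r sinθ, d + r cosθ).
Differentiating tanφ: φ̇ = rω(d cosθ + r)/(d² + r² + 2dr cosθ).
d² + r² + 2dr cosθ = |CA|² = 0.0169246 m²;  d cosθ + r = -0.05882 m.
|ω_lever| = |0.1343·6.89·-0.05882| / 0.0169246 = 3.2159 rad/s.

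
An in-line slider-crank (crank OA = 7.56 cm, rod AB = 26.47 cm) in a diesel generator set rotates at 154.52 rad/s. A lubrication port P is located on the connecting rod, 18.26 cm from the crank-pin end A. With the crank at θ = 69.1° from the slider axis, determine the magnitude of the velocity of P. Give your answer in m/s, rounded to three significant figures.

ω = 154.5 rad/s.  Crank-pin speed |V_A| = rω = 11.682 m/s, perpendicular to OA.
Rod angle: sinφ = −(r/L) sinθ ⇒ φ = -15.475°; ω_rod = −rω cosθ/√(L²−r²sin²θ) = -16.336 rad/s.
V_P = V_A + ω_rod × AP, with AP = 0.1826 m along the rod.
Components: V_Px = −rω sinθ − a·ω_rod·sinφ = -11.709 m/s;  V_Py = rω cosθ + a·ω_rod·cosφ = +1.2925 m/s.
|V_P| = √(V_Px² + V_Py²) = 11.78 m/s.

11.8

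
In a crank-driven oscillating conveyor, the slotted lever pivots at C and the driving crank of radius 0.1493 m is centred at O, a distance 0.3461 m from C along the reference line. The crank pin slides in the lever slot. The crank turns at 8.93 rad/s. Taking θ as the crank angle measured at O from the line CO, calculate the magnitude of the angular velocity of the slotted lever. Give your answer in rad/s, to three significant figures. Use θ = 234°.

ω = 8.93 rad/s
Crank pin A relative to C: A = (d + r cosθ, r sinθ); lever angle φ = atan2(r sinθ, d + r cosθ).
Differentiating tanφ: φ̇ = rω(d cosθ + r)/(d² + r² + 2dr cosθ).
d² + r² + 2dr cosθ = |CA|² = 0.0813308 m²;  d cosθ + r = -0.054132 m.
|ω_lever| = |0.1493·8.93·-0.054132| / 0.0813308 = 0.88739 rad/s.

0.887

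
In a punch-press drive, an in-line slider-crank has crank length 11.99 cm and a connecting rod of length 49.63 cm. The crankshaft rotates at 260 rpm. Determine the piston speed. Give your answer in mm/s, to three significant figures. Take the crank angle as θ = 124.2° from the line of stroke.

2330

ω = 2π·260/60 = 27.23 rad/s
For an in-line slider-crank, x = r cosθ + √(L² − r² sin²θ), so v = −rω sinθ·[1 + r cosθ/√(L² − r² sin²θ)].
With r = 0.1199 m, L = 0.4963 m, θ = 124.2°: √(L² − r² sin²θ) = 0.48629 m.
v = −0.1199·27.23·0.82708·[1 + 0.1199·-0.56208/0.48629] = -2.3258 m/s.
|v| = 2.3258 m/s = 2325.8 mm/s.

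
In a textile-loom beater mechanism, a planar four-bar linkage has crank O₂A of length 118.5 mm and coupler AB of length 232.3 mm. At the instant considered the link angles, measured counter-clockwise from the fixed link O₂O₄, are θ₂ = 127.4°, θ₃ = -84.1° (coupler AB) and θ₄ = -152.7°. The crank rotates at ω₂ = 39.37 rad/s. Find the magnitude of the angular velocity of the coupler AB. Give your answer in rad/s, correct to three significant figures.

ω₂ = 39.37 rad/s
Differentiating the loop-closure r₂e^{iθ₂}+r₃e^{iθ₃}=r₁+r₄e^{iθ₄} gives r₂ω₂e^{iθ₂}+r₃ω₃e^{iθ₃}=r₄ω₄e^{iθ₄}.
Eliminating the other unknown: ω₃ = r₂ω₂ sin(θ₄−θ₂) / [r₃ sin(θ₃−θ₄)].
Numerator sine = +0.98450; denominator sine = +0.93106.
Result = 0.1185·39.37·(+0.98450) / (0.2323·(+0.93106)) = +21.236 rad/s; magnitude 21.236 rad/s.

21.2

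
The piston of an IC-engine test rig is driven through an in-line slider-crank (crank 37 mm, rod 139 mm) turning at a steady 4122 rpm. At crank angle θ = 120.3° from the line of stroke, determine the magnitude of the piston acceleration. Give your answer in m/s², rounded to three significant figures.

ω = 2π·4122/60 = 431.7 rad/s
x(θ) = r cosθ + √(L² − r² sin²θ); with ω constant, a = ω²·d²x/dθ².
d²x/dθ² = −r cosθ − r²(cos2θ)/√u − r⁴ sin²2θ/(4u^{3/2}),  u = L² − r² sin²θ = 0.0183005 m².
Substituting r = 0.037 m, L = 0.139 m, θ = 120.3°: d²x/dθ² = +0.023492 m.
a = ω²·d²x/dθ² = (431.7)²·(+0.023492) = +4377.1 m/s²;  |a| = 4377.1 m/s².

4380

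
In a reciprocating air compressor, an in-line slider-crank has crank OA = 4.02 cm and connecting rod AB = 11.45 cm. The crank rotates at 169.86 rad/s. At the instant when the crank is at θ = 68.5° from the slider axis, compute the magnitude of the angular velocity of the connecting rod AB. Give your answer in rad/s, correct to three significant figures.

23.1

ω = 169.9 rad/s
The rod makes angle φ with the slider axis where L sinφ = r sinθ; differentiating, L cosφ·φ̇ = r ω cosθ.
L cosφ = √(L² − r² sin²θ) = 0.10822 m.
|ω_rod| = r ω |cosθ| / √(L² − r² sin²θ) = 0.0402·169.9·0.36650/0.10822 = 23.125 rad/s.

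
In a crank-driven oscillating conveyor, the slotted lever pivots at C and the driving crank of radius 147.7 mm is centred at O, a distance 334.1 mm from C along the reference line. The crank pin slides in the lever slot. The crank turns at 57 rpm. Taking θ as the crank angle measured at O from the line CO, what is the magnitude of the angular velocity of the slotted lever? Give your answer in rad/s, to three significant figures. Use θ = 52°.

ω = 5.969 rad/s (from 57 rpm).
Crank pin A relative to C: A = (d + r cosθ, r sinθ); lever angle φ = atan2(r sinθ, d + r cosθ).
Differentiating tanφ: φ̇ = rω(d cosθ + r)/(d² + r² + 2dr cosθ).
d² + r² + 2dr cosθ = |CA|² = 0.1942 m²;  d cosθ + r = +0.35339 m.
|ω_lever| = |0.1477·5.969·+0.35339| / 0.1942 = 1.6043 rad/s.

1.60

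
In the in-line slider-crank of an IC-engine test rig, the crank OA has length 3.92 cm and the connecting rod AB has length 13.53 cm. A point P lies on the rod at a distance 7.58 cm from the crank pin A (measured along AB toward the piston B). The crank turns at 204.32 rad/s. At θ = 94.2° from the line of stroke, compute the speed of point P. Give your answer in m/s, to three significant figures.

ω = 204.3 rad/s.  Crank-pin speed |V_A| = rω = 8.0093 m/s, perpendicular to OA.
Rod angle: sinφ = −(r/L) sinθ ⇒ φ = -16.795°; ω_rod = −rω cosθ/√(L²−r²sin²θ) = +4.5286 rad/s.
V_P = V_A + ω_rod × AP, with AP = 0.0758 m along the rod.
Components: V_Px = −rω sinθ − a·ω_rod·sinφ = -7.8886 m/s;  V_Py = rω cosθ + a·ω_rod·cosφ = -0.25796 m/s.
|V_P| = √(V_Px² + V_Py²) = 7.8929 m/s.

7.89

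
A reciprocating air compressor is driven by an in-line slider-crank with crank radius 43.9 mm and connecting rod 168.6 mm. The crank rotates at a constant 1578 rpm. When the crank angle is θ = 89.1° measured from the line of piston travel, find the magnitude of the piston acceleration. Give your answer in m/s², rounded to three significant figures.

ω = 2π·1578/60 = 165.2 rad/s
x(θ) = r cosθ + √(L² − r² sin²θ); with ω constant, a = ω²·d²x/dθ².
d²x/dθ² = −r cosθ − r²(cos2θ)/√u − r⁴ sin²2θ/(4u^{3/2}),  u = L² − r² sin²θ = 0.0264992 m².
Substituting r = 0.0439 m, L = 0.1686 m, θ = 89.1°: d²x/dθ² = +0.011143 m.
a = ω²·d²x/dθ² = (165.2)²·(+0.011143) = +304.29 m/s²;  |a| = 304.29 m/s².

304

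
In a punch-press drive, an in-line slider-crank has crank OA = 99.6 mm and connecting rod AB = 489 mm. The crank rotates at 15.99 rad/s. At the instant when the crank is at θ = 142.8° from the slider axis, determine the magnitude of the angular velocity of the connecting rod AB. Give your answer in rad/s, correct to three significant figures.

2.61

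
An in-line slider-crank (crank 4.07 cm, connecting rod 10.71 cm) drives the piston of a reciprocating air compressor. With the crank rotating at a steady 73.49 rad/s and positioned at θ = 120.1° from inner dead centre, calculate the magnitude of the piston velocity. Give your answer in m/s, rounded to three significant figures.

2.07

ω = 73.49 rad/s
For an in-line slider-crank, x = r cosθ + √(L² − r² sin²θ), so v = −rω sinθ·[1 + r cosθ/√(L² − r² sin²θ)].
With r = 0.0407 m, L = 0.1071 m, θ = 120.1°: √(L² − r² sin²θ) = 0.10115 m.
v = −0.0407·73.49·0.86515·[1 + 0.0407·-0.50151/0.10115] = -2.0655 m/s.
|v| = 2.0655 m/s.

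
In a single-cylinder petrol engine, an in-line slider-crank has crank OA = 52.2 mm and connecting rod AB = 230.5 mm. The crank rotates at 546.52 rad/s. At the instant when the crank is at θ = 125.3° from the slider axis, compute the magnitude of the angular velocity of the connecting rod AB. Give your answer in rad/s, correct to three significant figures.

ω = 546.5 rad/s
The rod makes angle φ with the slider axis where L sinφ = r sinθ; differentiating, L cosφ·φ̇ = r ω cosθ.
L cosφ = √(L² − r² sin²θ) = 0.22653 m.
|ω_rod| = r ω |cosθ| / √(L² − r² sin²θ) = 0.0522·546.5·0.57786/0.22653 = 72.774 rad/s.

72.8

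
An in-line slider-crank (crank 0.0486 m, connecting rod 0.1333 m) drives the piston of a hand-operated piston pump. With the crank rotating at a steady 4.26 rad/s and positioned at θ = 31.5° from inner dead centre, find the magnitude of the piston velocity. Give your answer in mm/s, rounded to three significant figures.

142

ω = 4.26 rad/s
For an in-line slider-crank, x = r cosθ + √(L² − r² sin²θ), so v = −rω sinθ·[1 + r cosθ/√(L² − r² sin²θ)].
With r = 0.0486 m, L = 0.1333 m, θ = 31.5°: √(L² − r² sin²θ) = 0.13086 m.
v = −0.0486·4.26·0.52250·[1 + 0.0486·0.85264/0.13086] = -0.14243 m/s.
|v| = 0.14243 m/s = 142.43 mm/s.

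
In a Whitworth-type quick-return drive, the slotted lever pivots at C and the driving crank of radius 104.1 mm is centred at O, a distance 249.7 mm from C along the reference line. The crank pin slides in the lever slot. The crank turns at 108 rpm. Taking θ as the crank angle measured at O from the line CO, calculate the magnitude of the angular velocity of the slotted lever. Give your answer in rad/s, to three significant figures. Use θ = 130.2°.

1.70

ω = 11.31 rad/s (from 108 rpm).
Crank pin A relative to C: A = (d + r cosθ, r sinθ); lever angle φ = atan2(r sinθ, d + r cosθ).
Differentiating tanφ: φ̇ = rω(d cosθ + r)/(d² + r² + 2dr cosθ).
d² + r² + 2dr cosθ = |CA|² = 0.0396311 m²;  d cosθ + r = -0.057071 m.
|ω_lever| = |0.1041·11.31·-0.057071| / 0.0396311 = 1.6954 rad/s.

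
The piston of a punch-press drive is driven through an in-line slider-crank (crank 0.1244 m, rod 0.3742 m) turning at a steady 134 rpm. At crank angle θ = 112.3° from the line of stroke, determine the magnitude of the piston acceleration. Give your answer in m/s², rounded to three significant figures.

15.3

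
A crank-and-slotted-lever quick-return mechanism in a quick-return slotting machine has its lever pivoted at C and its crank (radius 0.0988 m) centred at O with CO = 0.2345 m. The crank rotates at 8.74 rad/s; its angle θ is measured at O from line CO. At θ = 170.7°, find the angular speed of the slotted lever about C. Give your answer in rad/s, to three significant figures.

6.02

ω = 8.74 rad/s
Crank pin A relative to C: A = (d + r cosθ, r sinθ); lever angle φ = atan2(r sinθ, d + r cosθ).
Differentiating tanφ: φ̇ = rω(d cosθ + r)/(d² + r² + 2dr cosθ).
d² + r² + 2dr cosθ = |CA|² = 0.0190236 m²;  d cosθ + r = -0.13262 m.
|ω_lever| = |0.0988·8.74·-0.13262| / 0.0190236 = 6.0197 rad/s.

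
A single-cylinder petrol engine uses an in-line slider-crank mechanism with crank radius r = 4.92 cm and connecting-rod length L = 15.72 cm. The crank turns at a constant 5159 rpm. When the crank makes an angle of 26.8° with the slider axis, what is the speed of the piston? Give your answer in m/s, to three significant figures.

15.4

ω = 2π·5159/60 = 540.2 rad/s
For an in-line slider-crank, x = r cosθ + √(L² − r² sin²θ), so v = −rω sinθ·[1 + r cosθ/√(L² − r² sin²θ)].
With r = 0.0492 m, L = 0.1572 m, θ = 26.8°: √(L² − r² sin²θ) = 0.15563 m.
v = −0.0492·540.2·0.45088·[1 + 0.0492·0.89259/0.15563] = -15.366 m/s.
|v| = 15.366 m/s.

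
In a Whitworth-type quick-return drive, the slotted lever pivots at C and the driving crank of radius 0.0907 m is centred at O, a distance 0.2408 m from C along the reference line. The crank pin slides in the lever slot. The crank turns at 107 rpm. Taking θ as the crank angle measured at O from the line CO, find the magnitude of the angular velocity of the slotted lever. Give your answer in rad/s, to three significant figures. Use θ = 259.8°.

ω = 11.21 rad/s (from 107 rpm).
Crank pin A relative to C: A = (d + r cosθ, r sinθ); lever angle φ = atan2(r sinθ, d + r cosθ).
Differentiating tanφ: φ̇ = rω(d cosθ + r)/(d² + r² + 2dr cosθ).
d² + r² + 2dr cosθ = |CA|² = 0.0584759 m²;  d cosθ + r = +0.048058 m.
|ω_lever| = |0.0907·11.21·+0.048058| / 0.0584759 = 0.83523 rad/s.

0.835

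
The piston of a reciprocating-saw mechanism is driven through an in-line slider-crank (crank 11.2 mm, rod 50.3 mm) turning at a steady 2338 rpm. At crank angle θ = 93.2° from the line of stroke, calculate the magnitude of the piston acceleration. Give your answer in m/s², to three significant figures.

190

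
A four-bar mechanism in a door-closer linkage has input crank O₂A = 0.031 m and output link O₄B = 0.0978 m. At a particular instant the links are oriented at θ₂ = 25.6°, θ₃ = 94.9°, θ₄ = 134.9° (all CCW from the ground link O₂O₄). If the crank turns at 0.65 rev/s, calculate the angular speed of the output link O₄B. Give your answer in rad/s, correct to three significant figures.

ω₂ = 4.084 rad/s (from 0.65 rev/s).
Differentiating the loop-closure r₂e^{iθ₂}+r₃e^{iθ₃}=r₁+r₄e^{iθ₄} gives r₂ω₂e^{iθ₂}+r₃ω₃e^{iθ₃}=r₄ω₄e^{iθ₄}.
Eliminating the other unknown: ω₄ = r₂ω₂ sin(θ₂−θ₃) / [r₄ sin(θ₄−θ₃)].
Numerator sine = -0.93544; denominator sine = +0.64279.
Result = 0.031·4.084·(-0.93544) / (0.0978·(+0.64279)) = -1.8839 rad/s; magnitude 1.8839 rad/s.

1.88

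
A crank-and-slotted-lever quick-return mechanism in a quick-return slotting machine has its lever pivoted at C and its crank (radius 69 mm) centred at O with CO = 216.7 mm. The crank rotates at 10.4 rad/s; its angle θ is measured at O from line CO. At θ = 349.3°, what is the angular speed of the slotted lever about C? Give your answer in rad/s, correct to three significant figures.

ω = 10.4 rad/s
Crank pin A relative to C: A = (d + r cosθ, r sinθ); lever angle φ = atan2(r sinθ, d + r cosθ).
Differentiating tanφ: φ̇ = rω(d cosθ + r)/(d² + r² + 2dr cosθ).
d² + r² + 2dr cosθ = |CA|² = 0.0811045 m²;  d cosθ + r = +0.28193 m.
|ω_lever| = |0.069·10.4·+0.28193| / 0.0811045 = 2.4945 rad/s.

2.49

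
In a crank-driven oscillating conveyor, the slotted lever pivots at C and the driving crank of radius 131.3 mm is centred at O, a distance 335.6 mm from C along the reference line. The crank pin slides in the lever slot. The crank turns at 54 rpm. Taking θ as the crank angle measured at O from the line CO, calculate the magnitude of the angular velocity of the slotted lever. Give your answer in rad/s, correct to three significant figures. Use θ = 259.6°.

0.461

ω = 5.655 rad/s (from 54 rpm).
Crank pin A relative to C: A = (d + r cosθ, r sinθ); lever angle φ = atan2(r sinθ, d + r cosθ).
Differentiating tanφ: φ̇ = rω(d cosθ + r)/(d² + r² + 2dr cosθ).
d² + r² + 2dr cosθ = |CA|² = 0.113958 m²;  d cosθ + r = +0.070718 m.
|ω_lever| = |0.1313·5.655·+0.070718| / 0.113958 = 0.46076 rad/s.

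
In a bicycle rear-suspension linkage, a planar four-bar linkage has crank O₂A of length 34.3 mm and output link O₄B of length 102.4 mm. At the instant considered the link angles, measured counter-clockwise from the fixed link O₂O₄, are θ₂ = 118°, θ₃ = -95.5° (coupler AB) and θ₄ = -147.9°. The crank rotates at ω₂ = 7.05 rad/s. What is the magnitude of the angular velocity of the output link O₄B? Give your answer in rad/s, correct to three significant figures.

ω₂ = 7.05 rad/s
Differentiating the loop-closure r₂e^{iθ₂}+r₃e^{iθ₃}=r₁+r₄e^{iθ₄} gives r₂ω₂e^{iθ₂}+r₃ω₃e^{iθ₃}=r₄ω₄e^{iθ₄}.
Eliminating the other unknown: ω₄ = r₂ω₂ sin(θ₂−θ₃) / [r₄ sin(θ₄−θ₃)].
Numerator sine = -0.55194; denominator sine = -0.79229.
Result = 0.0343·7.05·(-0.55194) / (0.1024·(-0.79229)) = +1.6451 rad/s; magnitude 1.6451 rad/s.

1.65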